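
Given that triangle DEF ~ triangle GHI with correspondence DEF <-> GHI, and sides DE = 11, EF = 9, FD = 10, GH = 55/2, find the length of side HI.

Since the triangles are similar, the ratio of corresponding sides is constant.
Scale factor k = GH / DE = 55/2 / 11 = 5/2
HI = k * EF = 5/2 * 9 = 45/2

45/2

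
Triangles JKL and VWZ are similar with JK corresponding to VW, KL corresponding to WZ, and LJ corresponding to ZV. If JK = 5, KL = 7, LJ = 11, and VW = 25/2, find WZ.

Since the triangles are similar, the ratio of corresponding sides is constant.
Scale factor k = VW / JK = 25/2 / 5 = 5/2
WZ = k * KL = 5/2 * 7 = 35/2

35/2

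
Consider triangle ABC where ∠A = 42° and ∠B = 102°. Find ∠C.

angle C = 180 - 42 - 102 = 36 degrees.

36 degrees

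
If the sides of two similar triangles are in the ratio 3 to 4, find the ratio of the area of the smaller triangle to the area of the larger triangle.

The ratio of areas of similar triangles equals the square of the side ratio.
Side ratio = 3:4
Area ratio = (3/4)^2 = 9/16 = 9:16

9:16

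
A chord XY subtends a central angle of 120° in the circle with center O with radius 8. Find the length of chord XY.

Drop a perpendicular from the center to the chord, bisecting both the chord and the central angle.
Each half-chord = r sin(θ/2) = 8 sin(60°).
The full chord = 2 × 8 × sin(60°) = 8*sqrt(3).

8*sqrt(3)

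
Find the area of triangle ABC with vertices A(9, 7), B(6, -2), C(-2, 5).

Shoelace: Area = (1/2)|9(-2-5) + 6(5-7) + -2(7--2)| = (1/2)(93) = 93/2

93/2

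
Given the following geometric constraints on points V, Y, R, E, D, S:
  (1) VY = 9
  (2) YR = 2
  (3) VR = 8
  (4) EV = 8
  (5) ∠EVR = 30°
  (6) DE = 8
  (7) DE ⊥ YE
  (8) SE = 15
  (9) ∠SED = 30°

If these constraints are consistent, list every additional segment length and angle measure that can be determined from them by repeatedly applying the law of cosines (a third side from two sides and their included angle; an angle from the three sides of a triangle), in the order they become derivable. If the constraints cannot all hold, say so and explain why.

The constraints are consistent. Derivable facts, in order:
After 1 step:
- DS ≈ 9.01
- RE ≈ 4.14
- ∠RVY = 11.72°
- ∠RYV = 54.31°
- ∠VRY = 113.97°
After 2 steps:
- ∠DSE = 26.36°
- ∠EDS = 123.64°
- ∠ERV = 75°
- ∠REV = 75°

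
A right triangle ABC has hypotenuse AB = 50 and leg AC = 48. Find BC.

By the Pythagorean theorem: BC^2 = AB^2 - AC^2
BC^2 = 50^2 - 48^2 = 2500 - 2304 = 196
BC = sqrt(196) = 14

14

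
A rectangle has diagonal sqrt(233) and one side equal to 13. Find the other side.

The diagonal of a rectangle forms a right triangle with the two sides.
Rearranging the Pythagorean theorem: missing side = sqrt(d^2 - known^2).
= sqrt(233 - 169) = sqrt(64) = 8.

8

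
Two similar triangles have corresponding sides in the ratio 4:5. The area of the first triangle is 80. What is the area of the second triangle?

The ratio of areas of similar triangles = (side ratio)^2.
Side ratio = 4:5, so area ratio = 16:25.
Area of the second triangle / Area of the first triangle = 25/16
Area of the second triangle = 80 * 25/16 = 125

125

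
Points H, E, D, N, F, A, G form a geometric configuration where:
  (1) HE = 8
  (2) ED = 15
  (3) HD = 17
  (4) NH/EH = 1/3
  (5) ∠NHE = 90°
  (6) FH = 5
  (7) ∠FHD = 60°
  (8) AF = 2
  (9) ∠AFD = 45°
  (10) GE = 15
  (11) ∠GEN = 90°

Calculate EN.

From the given relations: NH = 1/3·EH = 1/3·8 ≈ 2.67.
Step 1: By the law of cosines on triangle EHN: EN² = 8² + 2.67² − 2·8·2.67·cos(90°) = 71.11, so EN = 8/3·√10.

Therefore, the length of EN = 8/3·√10.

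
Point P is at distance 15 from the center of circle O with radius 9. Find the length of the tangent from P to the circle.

The tangent, radius, and line from the external point to the center form a right triangle.
The right angle is where the tangent meets the radius.
By the Pythagorean theorem: tangent² + 9² = 15²
tangent² = 225 - 81 = 144
tangent = 12

12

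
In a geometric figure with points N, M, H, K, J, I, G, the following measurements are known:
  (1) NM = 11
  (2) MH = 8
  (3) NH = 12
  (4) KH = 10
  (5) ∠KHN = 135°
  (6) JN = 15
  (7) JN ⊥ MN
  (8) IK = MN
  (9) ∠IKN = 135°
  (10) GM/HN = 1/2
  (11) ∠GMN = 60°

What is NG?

From the given relations: GM = 1/2·HN = 1/2·12 = 6.
Step 1: By the law of cosines on triangle NMG: NG² = 11² + 6² − 2·11·6·cos(60°) = 91, so NG = √91.

Therefore, the length of NG = √91.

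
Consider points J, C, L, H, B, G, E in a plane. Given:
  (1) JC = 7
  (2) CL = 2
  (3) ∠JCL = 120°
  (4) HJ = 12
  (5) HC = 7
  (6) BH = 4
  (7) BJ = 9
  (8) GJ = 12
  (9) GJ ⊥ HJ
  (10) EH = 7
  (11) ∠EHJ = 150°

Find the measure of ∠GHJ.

Step 1: By the law of cosines on triangle HJG: HG² = 12² + 12² − 2·12·12·cos(90°) = 288, so HG = 12·√2.
Step 2: By the inverse law of cosines on triangle GHJ: cos(∠GHJ) = ((12·√2)² + 12² − 12²) / (2·12·√2·12) = 288/407.29 = 0.7071, so ∠GHJ = 45°.

Therefore, the measure of angle ∠GHJ = 45°.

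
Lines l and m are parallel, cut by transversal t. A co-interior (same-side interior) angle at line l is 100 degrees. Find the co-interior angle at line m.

Co-interior (same-side interior) angles are between the parallel lines on the same side of the transversal.
Unlike corresponding or alternate interior angles, they are supplementary rather than equal.
So the angle = 180 - 100 = 80 degrees.

80 degrees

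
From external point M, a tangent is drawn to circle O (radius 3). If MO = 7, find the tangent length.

tangent = √(d² - r²) = √(7² - 3²) = √(49 - 9) = √40 = 2*sqrt(10)

2*sqrt(10)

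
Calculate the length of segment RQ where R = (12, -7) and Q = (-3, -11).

d = sqrt((-3 - 12)^2 + (-11 - -7)^2)
d = sqrt(-15^2 + -4^2)
d = sqrt(225 + 16)
d = sqrt(241)

sqrt(241)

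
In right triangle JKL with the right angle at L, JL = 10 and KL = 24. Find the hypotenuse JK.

In a right triangle, the square of the hypotenuse equals the sum of the squares of the two legs.
The legs are 10 and 24, so the hypotenuse = sqrt(100 + 576) = sqrt(676) = 26.

26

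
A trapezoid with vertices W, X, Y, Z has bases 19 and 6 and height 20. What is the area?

Area of a trapezoid = (base1 + base2) * height / 2
Area = (19 + 6) * 20 / 2
Area = 25 * 20 / 2
Area = 500 / 2
Area = 250

250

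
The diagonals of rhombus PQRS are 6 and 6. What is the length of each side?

In a rhombus, the diagonals bisect each other perpendicularly, creating four congruent right triangles.
Each triangle has legs 3 (half of 6) and 3 (half of 6).
The hypotenuse of each right triangle is a side of the rhombus:
side = sqrt(3^2 + 3^2) = sqrt(18) = 3*sqrt(2)

3*sqrt(2)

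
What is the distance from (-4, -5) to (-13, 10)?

d = sqrt((-13 - -4)^2 + (10 - -5)^2)
d = sqrt(-9^2 + 15^2)
d = sqrt(81 + 225)
d = sqrt(306) = 3*sqrt(34)

3*sqrt(34)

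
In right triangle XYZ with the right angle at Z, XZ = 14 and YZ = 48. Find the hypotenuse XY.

XY = sqrt(14^2 + 48^2) = sqrt(2500) = 50

50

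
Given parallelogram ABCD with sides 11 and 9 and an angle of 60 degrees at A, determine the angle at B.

In a parallelogram, consecutive angles are supplementary (sum to 180°).
angle B = 180 - angle A
angle B = 180 - 60
angle B = 120 degrees

120 degrees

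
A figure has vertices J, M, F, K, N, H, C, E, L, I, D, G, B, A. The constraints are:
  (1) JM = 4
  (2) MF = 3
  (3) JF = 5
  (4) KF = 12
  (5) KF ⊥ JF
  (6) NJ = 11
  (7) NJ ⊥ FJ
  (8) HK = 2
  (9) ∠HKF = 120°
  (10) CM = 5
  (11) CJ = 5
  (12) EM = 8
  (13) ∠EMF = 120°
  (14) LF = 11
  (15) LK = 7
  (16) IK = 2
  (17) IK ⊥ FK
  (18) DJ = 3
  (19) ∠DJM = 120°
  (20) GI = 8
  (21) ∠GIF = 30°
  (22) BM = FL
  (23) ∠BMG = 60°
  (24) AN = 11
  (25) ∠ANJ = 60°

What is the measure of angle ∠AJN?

Step 1: By the law of cosines on triangle JNA: JA² = 11² + 11² − 2·11·11·cos(60°) = 121, so JA = 11.
Step 2: By the inverse law of cosines on triangle AJN: cos(∠AJN) = (11² + 11² − 11²) / (2·11·11) = 121/242 = 0.5, so ∠AJN = 60°.

Therefore, the measure of angle ∠AJN = 60°.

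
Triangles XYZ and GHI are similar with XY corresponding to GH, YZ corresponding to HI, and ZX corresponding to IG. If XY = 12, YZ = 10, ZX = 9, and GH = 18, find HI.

Similar triangles have proportional sides. Setting up the proportion:
GH / XY = HI / YZ
18 / 12 = HI / 10
HI = 10 * 18 / 12 = 15.

15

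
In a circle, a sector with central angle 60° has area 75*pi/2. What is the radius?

Sector area A = πr² × θ/360, so r² = 360A / (πθ).
r² = 360 × 75*pi/2 / (π × 60)
r² = 225
r = 15

15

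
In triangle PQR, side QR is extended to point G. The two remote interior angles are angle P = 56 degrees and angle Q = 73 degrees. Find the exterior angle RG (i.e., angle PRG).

Exterior angle = 56 + 73 = 129 degrees (exterior angle theorem).

129 degrees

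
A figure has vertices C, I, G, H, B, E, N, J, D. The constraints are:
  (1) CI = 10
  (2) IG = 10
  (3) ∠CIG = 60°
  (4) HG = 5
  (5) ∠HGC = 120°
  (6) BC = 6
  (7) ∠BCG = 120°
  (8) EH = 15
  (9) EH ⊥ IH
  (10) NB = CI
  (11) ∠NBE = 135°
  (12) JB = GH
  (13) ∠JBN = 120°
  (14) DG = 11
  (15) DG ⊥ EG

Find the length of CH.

Step 1: By the law of cosines on triangle CIG: CG² = 10² + 10² − 2·10·10·cos(60°) = 100, so CG = 10.
Step 2: By the law of cosines on triangle CGH: CH² = 10² + 5² − 2·10·5·cos(120°) = 175, so CH = 5·√7.

Therefore, the length of CH = 5·√7.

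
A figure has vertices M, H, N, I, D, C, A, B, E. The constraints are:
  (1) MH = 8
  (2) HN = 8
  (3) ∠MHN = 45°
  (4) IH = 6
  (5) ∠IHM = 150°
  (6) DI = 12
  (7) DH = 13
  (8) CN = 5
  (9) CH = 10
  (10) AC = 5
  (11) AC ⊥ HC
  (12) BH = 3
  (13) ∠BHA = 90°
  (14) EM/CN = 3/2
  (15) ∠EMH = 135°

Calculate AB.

Step 1: By the law of cosines on triangle HCA: HA² = 10² + 5² − 2·10·5·cos(90°) = 125, so HA = 5·√5.
Step 2: By the law of cosines on triangle AHB: AB² = (5·√5)² + 3² − 2·5·√5·3·cos(90°) = 134, so AB = √134.

Therefore, the length of AB = √134.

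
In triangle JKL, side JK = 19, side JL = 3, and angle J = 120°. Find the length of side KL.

Law of cosines: KL^2 = 19^2 + 3^2 - 2(19)(3)cos(120°) = 427, so KL = sqrt(427).

sqrt(427)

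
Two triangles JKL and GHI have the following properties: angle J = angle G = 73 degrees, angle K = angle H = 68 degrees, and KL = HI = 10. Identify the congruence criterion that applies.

The given information matches AAS: Two pairs of corresponding angles and a non-included side are equal (Angle-Angle-Side).

AAS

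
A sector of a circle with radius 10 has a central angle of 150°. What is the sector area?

Sector area = π(10²)(5/12) = 125*pi/3

125*pi/3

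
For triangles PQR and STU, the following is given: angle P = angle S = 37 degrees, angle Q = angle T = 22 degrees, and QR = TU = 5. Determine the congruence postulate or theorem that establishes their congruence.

The given information matches AAS: Two pairs of corresponding angles and a non-included side are equal (Angle-Angle-Side).

AAS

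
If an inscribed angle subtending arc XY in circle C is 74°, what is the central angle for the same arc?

The inscribed angle theorem states that a central angle is always twice any inscribed angle that subtends the same arc.
Since the inscribed angle is 74°, the central angle = 2 × 74° = 148°.

148°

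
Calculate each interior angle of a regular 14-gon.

Each interior angle of a regular n-gon is (n - 2) * 180 / n.
For n = 14: (14 - 2) * 180 / 14 = 2160/14 = 1080/7 degrees.

1080/7 degrees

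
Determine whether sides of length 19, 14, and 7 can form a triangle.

Yes.
The triangle inequality requires that the sum of any two sides exceeds the third.
Here 7 + 14 = 21 > 19, so the condition is met.

Yes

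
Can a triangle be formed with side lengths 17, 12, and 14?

Check all three triangle inequalities:
17 + 12 = 29 > 14 ✓
17 + 14 = 31 > 12 ✓
12 + 14 = 26 > 17 ✓
All conditions hold, so these sides form a valid triangle.

Yes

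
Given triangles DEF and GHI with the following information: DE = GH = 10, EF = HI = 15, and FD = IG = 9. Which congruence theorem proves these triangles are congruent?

Consider the given information: DE = GH = 10, EF = HI = 15, and FD = IG = 9
This is not AAS or HL: AAS requires two angles and a non-included side. HL only applies to right triangles with matching hypotenuse and leg.
The correct criterion is SSS. All three pairs of corresponding sides are equal (Side-Side-Side).

SSS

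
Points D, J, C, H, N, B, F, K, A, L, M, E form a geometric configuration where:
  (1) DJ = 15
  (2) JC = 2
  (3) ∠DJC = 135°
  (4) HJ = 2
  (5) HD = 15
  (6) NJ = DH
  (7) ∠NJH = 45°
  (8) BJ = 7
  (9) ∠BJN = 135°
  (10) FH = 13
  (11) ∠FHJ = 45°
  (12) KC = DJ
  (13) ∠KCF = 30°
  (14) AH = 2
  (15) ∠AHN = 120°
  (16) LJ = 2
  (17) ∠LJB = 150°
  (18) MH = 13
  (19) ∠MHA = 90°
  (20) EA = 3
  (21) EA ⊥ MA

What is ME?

Step 1: By the law of cosines on triangle AHM: AM² = 2² + 13² − 2·2·13·cos(90°) = 173, so AM = √173.
Step 2: By the law of cosines on triangle MAE: ME² = √173² + 3² − 2·√173·3·cos(90°) = 182, so ME = √182.

Therefore, the length of ME = √182.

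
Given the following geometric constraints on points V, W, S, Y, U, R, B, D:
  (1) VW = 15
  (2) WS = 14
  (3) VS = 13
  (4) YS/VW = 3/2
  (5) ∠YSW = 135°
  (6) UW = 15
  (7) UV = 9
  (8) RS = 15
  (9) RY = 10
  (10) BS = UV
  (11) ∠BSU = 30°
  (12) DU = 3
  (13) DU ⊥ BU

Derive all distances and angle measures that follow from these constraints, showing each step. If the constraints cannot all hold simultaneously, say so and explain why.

The constraints are consistent.

From the given relations:
  YS = 3/2·VW = 3/2·15 ≈ 22.5
  BS = UV = 9

Step 1: From WS = 14, SY = 22.5, and ∠WSY = 135°, by the law of cosines:
  WY² = WS² + SY² - 2·WS·SY·cos(135°) = 196 + 506.2 + 445.5 = 1148
  WY ≈ 33.88

Step 2: From VS = 13, VW = 15, SW = 14, by the inverse law of cosines:
  cos(∠SVW) = (VS² + VW² - SW²) / (2·VS·VW)
  ∠SVW = 59.49°

Step 3: From VU = 9, VW = 15, UW = 15, by the inverse law of cosines:
  cos(∠UVW) = (VU² + VW² - UW²) / (2·VU·VW)
  ∠UVW = 72.54°

Step 4: From WS = 14, WV = 15, SV = 13, by the inverse law of cosines:
  cos(∠SWV) = (WS² + WV² - SV²) / (2·WS·WV)
  ∠SWV = 53.13°

Step 5: From WU = 15, WV = 15, UV = 9, by the inverse law of cosines:
  cos(∠UWV) = (WU² + WV² - UV²) / (2·WU·WV)
  ∠UWV = 34.92°

Step 6: From SR = 15, SY = 22.5, RY = 10, by the inverse law of cosines:
  cos(∠RSY) = (SR² + SY² - RY²) / (2·SR·SY)
  ∠RSY = 20.74°

Step 7: From SV = 13, SW = 14, VW = 15, by the inverse law of cosines:
  cos(∠VSW) = (SV² + SW² - VW²) / (2·SV·SW)
  ∠VSW = 67.38°

Step 8: From YR = 10, YS = 22.5, RS = 15, by the inverse law of cosines:
  cos(∠RYS) = (YR² + YS² - RS²) / (2·YR·YS)
  ∠RYS = 32.09°

Step 9: From UV = 9, UW = 15, VW = 15, by the inverse law of cosines:
  cos(∠VUW) = (UV² + UW² - VW²) / (2·UV·UW)
  ∠VUW = 72.54°

Step 10: From RS = 15, RY = 10, SY = 22.5, by the inverse law of cosines:
  cos(∠SRY) = (RS² + RY² - SY²) / (2·RS·RY)
  ∠SRY = 127.17°

Step 11: From WS = 14, WY = 33.88, SY = 22.5, by the inverse law of cosines:
  cos(∠SWY) = (WS² + WY² - SY²) / (2·WS·WY)
  ∠SWY = 28.01°

Step 12: From YS = 22.5, YW = 33.88, SW = 14, by the inverse law of cosines:
  cos(∠SYW) = (YS² + YW² - SW²) / (2·YS·YW)
  ∠SYW = 16.99°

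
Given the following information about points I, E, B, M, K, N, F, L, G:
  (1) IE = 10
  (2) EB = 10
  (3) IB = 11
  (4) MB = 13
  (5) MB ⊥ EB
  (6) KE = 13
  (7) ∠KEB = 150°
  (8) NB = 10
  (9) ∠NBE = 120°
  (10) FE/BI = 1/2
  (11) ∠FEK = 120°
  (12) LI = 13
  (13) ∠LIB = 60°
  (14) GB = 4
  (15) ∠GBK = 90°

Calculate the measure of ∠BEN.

Step 1: By the law of cosines on triangle EBN: EN² = 10² + 10² − 2·10·10·cos(120°) = 300, so EN = 10·√3.
Step 2: By the inverse law of cosines on triangle BEN: cos(∠BEN) = (10² + (10·√3)² − 10²) / (2·10·10·√3) = 300/346.41 = 0.866, so ∠BEN = 30°.

Therefore, the measure of angle ∠BEN = 30°.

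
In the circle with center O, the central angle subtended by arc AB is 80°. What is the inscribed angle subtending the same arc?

By the inscribed angle theorem, the inscribed angle is half the central angle.
Inscribed angle = 80° / 2 = 40°

40°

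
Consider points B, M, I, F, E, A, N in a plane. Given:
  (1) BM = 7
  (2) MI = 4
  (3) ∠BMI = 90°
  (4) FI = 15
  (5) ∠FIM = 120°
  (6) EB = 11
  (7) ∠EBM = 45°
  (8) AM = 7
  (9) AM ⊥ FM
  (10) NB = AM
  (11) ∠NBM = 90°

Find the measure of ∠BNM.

From the given relations: NB = AM = 7.
Step 1: By the law of cosines on triangle NBM: NM² = 7² + 7² − 2·7·7·cos(90°) = 98, so NM = 7·√2.
Step 2: By the inverse law of cosines on triangle BNM: cos(∠BNM) = (7² + (7·√2)² − 7²) / (2·7·7·√2) = 98/138.59 = 0.7071, so ∠BNM = 45°.

Therefore, the measure of angle ∠BNM = 45°.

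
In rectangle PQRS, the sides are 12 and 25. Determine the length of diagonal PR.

Using the Pythagorean theorem:
d² = 12² + 25² = 144 + 625 = 769
d = sqrt(769)

sqrt(769)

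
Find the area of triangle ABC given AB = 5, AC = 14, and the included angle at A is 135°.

Area = (1/2) * AB * AC * sin(A)
Area = (1/2) * 5 * 14 * sin(135°)
Area = (1/2) * 5 * 14 * sqrt(2)/2
Area = 35*sqrt(2)/2

35*sqrt(2)/2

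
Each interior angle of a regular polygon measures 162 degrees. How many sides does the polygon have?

The exterior angle is the supplement of the interior angle: 180 - 162 = 18 degrees.
Since the exterior angles of any convex polygon sum to 360 degrees, the number of sides is 360 / 18 = 20.

20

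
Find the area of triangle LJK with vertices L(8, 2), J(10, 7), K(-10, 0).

Using the Shoelace formula for a triangle:
Area = (1/2)|x0(y1 - y2) + x1(y2 - y0) + x2(y0 - y1)|
Area = (1/2)|8(7 - 0) + 10(0 - 2) + -10(2 - 7)|
Area = (1/2)|56 + -20 + 50|
Area = (1/2)|86|
Area = (1/2)(86)
Area = 43

43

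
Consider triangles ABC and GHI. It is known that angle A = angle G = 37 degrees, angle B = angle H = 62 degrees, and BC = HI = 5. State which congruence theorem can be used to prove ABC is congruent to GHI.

The given information matches AAS: Two pairs of corresponding angles and a non-included side are equal (Angle-Angle-Side).

AAS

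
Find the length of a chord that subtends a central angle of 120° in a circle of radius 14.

Chord = 2(14) sin(60°) = 14*sqrt(3)

14*sqrt(3)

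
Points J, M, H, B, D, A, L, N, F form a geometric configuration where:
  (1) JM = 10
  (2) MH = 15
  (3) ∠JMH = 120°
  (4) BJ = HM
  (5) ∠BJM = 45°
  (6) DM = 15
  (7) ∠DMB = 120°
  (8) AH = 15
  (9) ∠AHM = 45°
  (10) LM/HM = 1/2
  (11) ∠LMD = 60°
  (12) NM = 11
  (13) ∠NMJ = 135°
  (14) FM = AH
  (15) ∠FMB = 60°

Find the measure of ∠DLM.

From the given relations: LM = 1/2·HM = 1/2·15 ≈ 7.5.
Step 1: By the law of cosines on triangle LMD: LD² = 7.5² + 15² − 2·7.5·15·cos(60°) = 168.75, so LD ≈ 12.99.
Step 2: By the inverse law of cosines on triangle DLM: cos(∠DLM) = (12.99² + 7.5² − 15²) / (2·12.99·7.5) = 0/194.86 = 0, so ∠DLM = 90°.

Therefore, the measure of angle ∠DLM = 90°.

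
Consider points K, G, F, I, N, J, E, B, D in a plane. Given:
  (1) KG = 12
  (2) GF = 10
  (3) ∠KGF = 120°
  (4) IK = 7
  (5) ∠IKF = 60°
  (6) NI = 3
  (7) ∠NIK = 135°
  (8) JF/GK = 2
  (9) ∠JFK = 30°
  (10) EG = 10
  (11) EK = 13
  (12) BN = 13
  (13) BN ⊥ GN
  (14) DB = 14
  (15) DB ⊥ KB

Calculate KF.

Step 1: By the law of cosines on triangle KGF: KF² = 12² + 10² − 2·12·10·cos(120°) = 364, so KF = 2·√91.

Therefore, the length of KF = 2·√91.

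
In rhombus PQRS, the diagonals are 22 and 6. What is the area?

The diagonals of a rhombus divide it into four right triangles.
Each triangle has legs 22/ 2 = 11 and 6/2 = 3, so each has area (1/2)*11*3 = 33/2.
Four such triangles give total area = (d1 * d2) / 2 = 66.

66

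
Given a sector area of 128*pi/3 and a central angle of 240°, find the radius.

The sector covers 240°/360° = 2/3 of the full circle.
Full circle area = 128*pi/3 / 2/3 = 64*pi.
Since full area = πr², we get r² = 64*pi/π = 64, so r = 8.

8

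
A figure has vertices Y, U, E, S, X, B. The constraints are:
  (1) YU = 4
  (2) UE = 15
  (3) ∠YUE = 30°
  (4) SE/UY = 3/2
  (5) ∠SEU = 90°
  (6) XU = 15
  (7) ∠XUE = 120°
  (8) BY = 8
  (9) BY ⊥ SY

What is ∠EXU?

Step 1: By the law of cosines on triangle XUE: XE² = 15² + 15² − 2·15·15·cos(120°) = 675, so XE = 15·√3.
Step 2: By the inverse law of cosines on triangle EXU: cos(∠EXU) = ((15·√3)² + 15² − 15²) / (2·15·√3·15) = 675/779.42 = 0.866, so ∠EXU = 30°.

Therefore, the measure of angle ∠EXU = 30°.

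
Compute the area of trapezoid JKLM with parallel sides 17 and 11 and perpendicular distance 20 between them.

A trapezoid's area equals the midsegment times the height.
The midsegment is (17 + 11) / 2 = 14.
Area = 14 * 20 = 280.

280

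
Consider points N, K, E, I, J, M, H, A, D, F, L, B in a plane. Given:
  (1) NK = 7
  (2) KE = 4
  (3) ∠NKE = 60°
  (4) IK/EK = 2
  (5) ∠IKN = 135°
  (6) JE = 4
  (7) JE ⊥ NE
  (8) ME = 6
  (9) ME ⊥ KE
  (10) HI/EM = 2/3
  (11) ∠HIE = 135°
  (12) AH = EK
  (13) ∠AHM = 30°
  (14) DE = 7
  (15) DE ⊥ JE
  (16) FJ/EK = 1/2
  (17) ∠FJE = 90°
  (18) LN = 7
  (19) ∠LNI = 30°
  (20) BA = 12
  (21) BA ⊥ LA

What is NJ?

Step 1: By the law of cosines on triangle EKN: EN² = 4² + 7² − 2·4·7·cos(60°) = 37, so EN = √37.
Step 2: By the law of cosines on triangle NEJ: NJ² = √37² + 4² − 2·√37·4·cos(90°) = 53, so NJ = √53.

Therefore, the length of NJ = √53.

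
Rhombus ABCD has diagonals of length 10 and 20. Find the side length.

Half-diagonals are 5 and 10. side = sqrt(5^2 + 10^2) = sqrt(125) = 5*sqrt(5)

5*sqrt(5)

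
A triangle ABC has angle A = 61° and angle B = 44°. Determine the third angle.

The interior angles sum to 180°: angle C = 180 - 61 - 44 = 75°.
The triangle is acute (angles 61°, 44°, 75°).

75 degrees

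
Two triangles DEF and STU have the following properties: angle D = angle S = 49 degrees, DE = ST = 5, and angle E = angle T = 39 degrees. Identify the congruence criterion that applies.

The given information matches ASA: Two pairs of corresponding angles and the included side are equal (Angle-Side-Angle).

ASA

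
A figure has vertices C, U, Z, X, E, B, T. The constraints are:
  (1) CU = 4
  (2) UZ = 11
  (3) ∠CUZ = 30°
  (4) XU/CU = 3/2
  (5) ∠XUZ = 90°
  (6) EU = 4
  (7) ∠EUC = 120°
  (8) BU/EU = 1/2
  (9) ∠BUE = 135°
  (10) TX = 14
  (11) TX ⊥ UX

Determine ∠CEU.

Step 1: By the law of cosines on triangle EUC: EC² = 4² + 4² − 2·4·4·cos(120°) = 48, so EC = 4·√3.
Step 2: By the inverse law of cosines on triangle CEU: cos(∠CEU) = ((4·√3)² + 4² − 4²) / (2·4·√3·4) = 48/55.43 = 0.866, so ∠CEU = 30°.

Therefore, the measure of angle ∠CEU = 30°.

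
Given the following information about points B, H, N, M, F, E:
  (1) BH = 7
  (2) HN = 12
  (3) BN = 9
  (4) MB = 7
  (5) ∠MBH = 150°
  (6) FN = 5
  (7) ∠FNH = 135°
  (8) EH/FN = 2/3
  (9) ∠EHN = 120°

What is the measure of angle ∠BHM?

Step 1: By the law of cosines on triangle HBM: HM² = 7² + 7² − 2·7·7·cos(150°) = 182.87, so HM ≈ 13.52.
Step 2: By the inverse law of cosines on triangle BHM: cos(∠BHM) = (7² + 13.52² − 7²) / (2·7·13.52) = 182.87/189.32 = 0.9659, so ∠BHM = 15°.

Therefore, the measure of angle ∠BHM = 15°.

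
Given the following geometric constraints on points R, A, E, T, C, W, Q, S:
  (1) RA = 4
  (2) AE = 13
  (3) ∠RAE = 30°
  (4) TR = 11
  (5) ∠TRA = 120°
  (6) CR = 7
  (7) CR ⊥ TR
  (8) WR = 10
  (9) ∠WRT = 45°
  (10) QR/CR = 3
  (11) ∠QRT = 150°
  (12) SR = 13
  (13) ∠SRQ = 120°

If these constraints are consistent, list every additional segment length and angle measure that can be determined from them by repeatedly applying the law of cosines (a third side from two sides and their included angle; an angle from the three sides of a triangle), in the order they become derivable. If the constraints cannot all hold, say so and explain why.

The constraints are consistent. Derivable facts, in order:
After 1 step:
- AT = √181
- QS ≈ 29.72
- RE ≈ 9.74
- TC = √170
- TQ ≈ 31.02
- TW ≈ 8.09
After 2 steps:
- ∠AER = 11.85°
- ∠ARE = 138.15°
- ∠ATR = 14.92°
- ∠CTR = 32.47°
- ∠QSR = 37.74°
- ∠QTR = 19.79°
- ∠RAT = 45.08°
- ∠RCT = 57.53°
- ∠RQS = 22.26°
- ∠RQT = 10.21°
- ∠RTW = 60.94°
- ∠RWT = 74.06°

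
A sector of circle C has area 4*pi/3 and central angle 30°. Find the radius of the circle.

The sector covers 30°/360° = 1/12 of the full circle.
Full circle area = 4*pi/3 / 1/12 = 16*pi.
Since full area = πr², we get r² = 16*pi/π = 16, so r = 4.

4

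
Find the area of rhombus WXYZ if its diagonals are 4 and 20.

Area = (4 * 20) / 2 = 80 / 2 = 40

40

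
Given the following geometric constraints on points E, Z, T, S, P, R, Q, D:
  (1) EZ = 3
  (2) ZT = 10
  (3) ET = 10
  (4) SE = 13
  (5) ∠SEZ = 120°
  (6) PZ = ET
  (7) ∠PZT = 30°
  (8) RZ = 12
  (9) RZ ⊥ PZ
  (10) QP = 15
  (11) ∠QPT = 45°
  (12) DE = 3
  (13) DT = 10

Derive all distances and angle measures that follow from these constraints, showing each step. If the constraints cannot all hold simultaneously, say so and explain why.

The constraints are consistent.

From the given relations:
  PZ = ET = 10

Step 1: From ZE = 3, ES = 13, and ∠ZES = 120°, by the law of cosines:
  ZS² = ZE² + ES² - 2·ZE·ES·cos(120°) = 9 + 169 + 39 = 217
  ZS ≈ 14.73

Step 2: From TZ = 10, ZP = 10, and ∠TZP = 30°, by the law of cosines:
  TP² = TZ² + ZP² - 2·TZ·ZP·cos(30°) = 100 + 100 - 173.2 = 26.79
  TP ≈ 5.18

Step 3: From PZ = 10, ZR = 12, and ∠PZR = 90°, by the law of cosines:
  PR² = PZ² + ZR² - 2·PZ·ZR·cos(90°) = 100 + 144 - 0 = 244
  PR = 2·√61

Step 4: From ED = 3, ET = 10, DT = 10, by the inverse law of cosines:
  cos(∠DET) = (ED² + ET² - DT²) / (2·ED·ET)
  ∠DET = 81.37°

Step 5: From ET = 10, EZ = 3, TZ = 10, by the inverse law of cosines:
  cos(∠TEZ) = (ET² + EZ² - TZ²) / (2·ET·EZ)
  ∠TEZ = 81.37°

Step 6: From ZE = 3, ZT = 10, ET = 10, by the inverse law of cosines:
  cos(∠EZT) = (ZE² + ZT² - ET²) / (2·ZE·ZT)
  ∠EZT = 81.37°

Step 7: From TD = 10, TE = 10, DE = 3, by the inverse law of cosines:
  cos(∠DTE) = (TD² + TE² - DE²) / (2·TD·TE)
  ∠DTE = 17.25°

Step 8: From TE = 10, TZ = 10, EZ = 3, by the inverse law of cosines:
  cos(∠ETZ) = (TE² + TZ² - EZ²) / (2·TE·TZ)
  ∠ETZ = 17.25°

Step 9: From DE = 3, DT = 10, ET = 10, by the inverse law of cosines:
  cos(∠EDT) = (DE² + DT² - ET²) / (2·DE·DT)
  ∠EDT = 81.37°

Step 10: From TP = 5.18, PQ = 15, and ∠TPQ = 45°, by the law of cosines:
  TQ² = TP² + PQ² - 2·TP·PQ·cos(45°) = 26.79 + 225 - 109.8 = 142
  TQ ≈ 11.92

Step 11: From ZE = 3, ZS = 14.73, ES = 13, by the inverse law of cosines:
  cos(∠EZS) = (ZE² + ZS² - ES²) / (2·ZE·ZS)
  ∠EZS = 49.84°

Step 12: From TP = 5.18, TZ = 10, PZ = 10, by the inverse law of cosines:
  cos(∠PTZ) = (TP² + TZ² - PZ²) / (2·TP·TZ)
  ∠PTZ = 75°

Step 13: From SE = 13, SZ = 14.73, EZ = 3, by the inverse law of cosines:
  cos(∠ESZ) = (SE² + SZ² - EZ²) / (2·SE·SZ)
  ∠ESZ = 10.16°

Step 14: From PR = 2·√61, PZ = 10, RZ = 12, by the inverse law of cosines:
  cos(∠RPZ) = (PR² + PZ² - RZ²) / (2·PR·PZ)
  ∠RPZ = 50.19°

Step 15: From PT = 5.18, PZ = 10, TZ = 10, by the inverse law of cosines:
  cos(∠TPZ) = (PT² + PZ² - TZ²) / (2·PT·PZ)
  ∠TPZ = 75°

Step 16: From RP = 2·√61, RZ = 12, PZ = 10, by the inverse law of cosines:
  cos(∠PRZ) = (RP² + RZ² - PZ²) / (2·RP·RZ)
  ∠PRZ = 39.81°

Step 17: From TP = 5.18, TQ = 11.92, PQ = 15, by the inverse law of cosines:
  cos(∠PTQ) = (TP² + TQ² - PQ²) / (2·TP·TQ)
  ∠PTQ = 117.11°

Step 18: From QP = 15, QT = 11.92, PT = 5.18, by the inverse law of cosines:
  cos(∠PQT) = (QP² + QT² - PT²) / (2·QP·QT)
  ∠PQT = 17.89°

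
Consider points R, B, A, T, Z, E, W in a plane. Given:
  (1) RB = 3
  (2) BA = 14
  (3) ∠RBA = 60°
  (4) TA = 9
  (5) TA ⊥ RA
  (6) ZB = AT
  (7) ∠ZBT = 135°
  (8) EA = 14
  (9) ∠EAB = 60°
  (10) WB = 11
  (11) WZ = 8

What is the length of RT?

Step 1: By the law of cosines on triangle RBA: RA² = 3² + 14² − 2·3·14·cos(60°) = 163, so RA = √163.
Step 2: By the law of cosines on triangle RAT: RT² = √163² + 9² − 2·√163·9·cos(90°) = 244, so RT = 2·√61.

Therefore, the length of RT = 2·√61.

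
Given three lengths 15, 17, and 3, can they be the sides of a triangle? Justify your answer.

Check all three triangle inequalities:
15 + 17 = 32 > 3 ✓
15 + 3 = 18 > 17 ✓
17 + 3 = 20 > 15 ✓
All conditions hold, so these sides form a valid triangle.

Yes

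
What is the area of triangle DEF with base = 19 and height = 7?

A triangle's area is half the area of a rectangle with the same base and height.
Area = (1/2) * 19 * 7 = 133/2.

133/2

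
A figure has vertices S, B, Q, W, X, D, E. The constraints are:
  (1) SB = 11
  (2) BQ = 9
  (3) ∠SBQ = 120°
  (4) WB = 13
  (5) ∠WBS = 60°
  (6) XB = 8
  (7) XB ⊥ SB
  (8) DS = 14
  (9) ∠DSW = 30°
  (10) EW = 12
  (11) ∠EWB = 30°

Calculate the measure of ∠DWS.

Step 1: By the law of cosines on triangle SBW: SW² = 11² + 13² − 2·11·13·cos(60°) = 147, so SW = 7·√3.
Step 2: By the law of cosines on triangle WSD: WD² = (7·√3)² + 14² − 2·7·√3·14·cos(30°) = 49, so WD = 7.
Step 3: By the inverse law of cosines on triangle DWS: cos(∠DWS) = (7² + (7·√3)² − 14²) / (2·7·7·√3) = 0/169.74 = 0, so ∠DWS = 90°.

Therefore, the measure of angle ∠DWS = 90°.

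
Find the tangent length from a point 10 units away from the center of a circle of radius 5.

The tangent, radius, and line from the external point to the center form a right triangle.
The right angle is where the tangent meets the radius.
By the Pythagorean theorem: tangent² + 5² = 10²
tangent² = 100 - 25 = 75
tangent = 5*sqrt(3)

5*sqrt(3)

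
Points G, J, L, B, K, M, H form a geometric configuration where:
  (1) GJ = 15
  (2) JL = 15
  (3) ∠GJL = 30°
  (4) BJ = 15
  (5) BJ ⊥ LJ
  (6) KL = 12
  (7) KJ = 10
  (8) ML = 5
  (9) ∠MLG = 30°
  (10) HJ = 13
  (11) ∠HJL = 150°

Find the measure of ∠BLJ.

Step 1: By the law of cosines on triangle LJB: LB² = 15² + 15² − 2·15·15·cos(90°) = 450, so LB = 15·√2.
Step 2: By the inverse law of cosines on triangle BLJ: cos(∠BLJ) = ((15·√2)² + 15² − 15²) / (2·15·√2·15) = 450/636.4 = 0.7071, so ∠BLJ = 45°.

Therefore, the measure of angle ∠BLJ = 45°.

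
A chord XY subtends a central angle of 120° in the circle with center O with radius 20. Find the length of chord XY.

Chord = 2(20) sin(60°) = 20*sqrt(3)

20*sqrt(3)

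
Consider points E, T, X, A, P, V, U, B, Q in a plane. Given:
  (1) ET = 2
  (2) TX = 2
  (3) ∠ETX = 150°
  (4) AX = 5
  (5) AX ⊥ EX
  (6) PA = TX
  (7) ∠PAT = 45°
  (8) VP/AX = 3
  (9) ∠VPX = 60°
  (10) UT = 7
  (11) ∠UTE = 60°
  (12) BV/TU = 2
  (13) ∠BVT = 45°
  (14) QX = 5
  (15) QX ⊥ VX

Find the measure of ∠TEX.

Step 1: By the law of cosines on triangle ETX: EX² = 2² + 2² − 2·2·2·cos(150°) = 14.93, so EX ≈ 3.86.
Step 2: By the inverse law of cosines on triangle TEX: cos(∠TEX) = (2² + 3.86² − 2²) / (2·2·3.86) = 14.93/15.45 = 0.9659, so ∠TEX = 15°.

Therefore, the measure of angle ∠TEX = 15°.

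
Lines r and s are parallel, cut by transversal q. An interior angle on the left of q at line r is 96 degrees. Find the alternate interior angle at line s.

Alternate interior angles are equal: 96 degrees.

96 degrees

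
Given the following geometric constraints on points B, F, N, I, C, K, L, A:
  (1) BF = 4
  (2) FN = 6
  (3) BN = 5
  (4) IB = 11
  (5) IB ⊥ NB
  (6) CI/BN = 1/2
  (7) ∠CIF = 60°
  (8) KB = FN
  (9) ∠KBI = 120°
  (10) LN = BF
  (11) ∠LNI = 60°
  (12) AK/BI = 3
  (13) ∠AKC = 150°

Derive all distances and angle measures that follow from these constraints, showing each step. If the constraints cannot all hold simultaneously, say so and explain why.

The constraints are consistent.

From the given relations:
  CI = 1/2·BN = 1/2·5 ≈ 2.5
  KB = FN = 6
  LN = BF = 4
  AK = 3·BI = 3·11 = 33

Step 1: From NB = 5, BI = 11, and ∠NBI = 90°, by the law of cosines:
  NI² = NB² + BI² - 2·NB·BI·cos(90°) = 25 + 121 - 0 = 146
  NI = √146

Step 2: From IB = 11, BK = 6, and ∠IBK = 120°, by the law of cosines:
  IK² = IB² + BK² - 2·IB·BK·cos(120°) = 121 + 36 + 66 = 223
  IK ≈ 14.93

Step 3: From BF = 4, BN = 5, FN = 6, by the inverse law of cosines:
  cos(∠FBN) = (BF² + BN² - FN²) / (2·BF·BN)
  ∠FBN = 82.82°

Step 4: From FB = 4, FN = 6, BN = 5, by the inverse law of cosines:
  cos(∠BFN) = (FB² + FN² - BN²) / (2·FB·FN)
  ∠BFN = 55.77°

Step 5: From NB = 5, NF = 6, BF = 4, by the inverse law of cosines:
  cos(∠BNF) = (NB² + NF² - BF²) / (2·NB·NF)
  ∠BNF = 41.41°

Step 6: From IN = √146, NL = 4, and ∠INL = 60°, by the law of cosines:
  IL² = IN² + NL² - 2·IN·NL·cos(60°) = 146 + 16 - 48.33 = 113.7
  IL ≈ 10.66

Step 7: From NB = 5, NI = √146, BI = 11, by the inverse law of cosines:
  cos(∠BNI) = (NB² + NI² - BI²) / (2·NB·NI)
  ∠BNI = 65.56°

Step 8: From IB = 11, IK = 14.93, BK = 6, by the inverse law of cosines:
  cos(∠BIK) = (IB² + IK² - BK²) / (2·IB·IK)
  ∠BIK = 20.36°

Step 9: From IB = 11, IN = √146, BN = 5, by the inverse law of cosines:
  cos(∠BIN) = (IB² + IN² - BN²) / (2·IB·IN)
  ∠BIN = 24.44°

Step 10: From KB = 6, KI = 14.93, BI = 11, by the inverse law of cosines:
  cos(∠BKI) = (KB² + KI² - BI²) / (2·KB·KI)
  ∠BKI = 39.64°

Step 11: From IL = 10.66, IN = √146, LN = 4, by the inverse law of cosines:
  cos(∠LIN) = (IL² + IN² - LN²) / (2·IL·IN)
  ∠LIN = 18.96°

Step 12: From LI = 10.66, LN = 4, IN = √146, by the inverse law of cosines:
  cos(∠ILN) = (LI² + LN² - IN²) / (2·LI·LN)
  ∠ILN = 101.04°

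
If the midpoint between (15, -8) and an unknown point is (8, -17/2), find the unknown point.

Using the midpoint formula: M = ((x1 + x2)/2, (y1 + y2)/2)
We know M = (8, -17/2) and S = (15, -8)
For x: 8 = (15 + x2)/2, so x2 = 2*8 - 15 = 1
For y: -17/2 = (-8 + y2)/2, so y2 = 2*-17/2 - -8 = -9
Q = (1, -9)

(1, -9)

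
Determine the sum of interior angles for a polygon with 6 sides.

The sum of interior angles of an n-sided polygon is (n - 2) * 180.
For n = 6: (6 - 2) * 180 = 4 * 180 = 720 degrees.

720 degrees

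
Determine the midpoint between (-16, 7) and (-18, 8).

M = ((x₁ + x₂)/2, (y₁ + y₂)/2)
= ((-16 + -18)/2, (7 + 8)/2)
= (-34/2, 15/2) = (-17, 15/2)

(-17, 15/2)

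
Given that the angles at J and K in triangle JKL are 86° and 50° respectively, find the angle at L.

Let angle L = x. Then 86 + 50 + x = 180.
x = 180 - 136 = 44 degrees.

44 degrees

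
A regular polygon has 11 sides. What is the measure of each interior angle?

Each interior angle of a regular n-gon is (n - 2) * 180 / n.
For n = 11: (11 - 2) * 180 / 11 = 1620/11 = 1620/11 degrees.

1620/11 degrees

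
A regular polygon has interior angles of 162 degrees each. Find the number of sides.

The exterior angle is the supplement of the interior angle: 180 - 162 = 18 degrees.
Since the exterior angles of any convex polygon sum to 360 degrees, the number of sides is 360 / 18 = 20.

20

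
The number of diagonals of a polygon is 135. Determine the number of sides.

Using d = n(n - 3)/2, we solve 135 = n(n - 3)/2.
So n(n - 3) = 270.
Testing n = 18: 18 * 15 = 270 = 270. Correct.
The polygon has 18 sides.

18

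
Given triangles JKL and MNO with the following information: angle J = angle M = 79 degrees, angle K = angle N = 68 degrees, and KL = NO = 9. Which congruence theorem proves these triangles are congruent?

The given information matches AAS: Two pairs of corresponding angles and a non-included side are equal (Angle-Angle-Side).

AAS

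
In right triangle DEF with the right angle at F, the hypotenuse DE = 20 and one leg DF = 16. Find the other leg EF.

EF = sqrt(20^2 - 16^2) = sqrt(144) = 12

12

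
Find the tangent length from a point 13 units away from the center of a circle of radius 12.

Let T be the point of tangency. Then CT ⊥ AT (radius ⊥ tangent).
In right triangle CTA: CA² = CT² + AT²
13² = 12² + AT²
AT² = 25, AT = 5

5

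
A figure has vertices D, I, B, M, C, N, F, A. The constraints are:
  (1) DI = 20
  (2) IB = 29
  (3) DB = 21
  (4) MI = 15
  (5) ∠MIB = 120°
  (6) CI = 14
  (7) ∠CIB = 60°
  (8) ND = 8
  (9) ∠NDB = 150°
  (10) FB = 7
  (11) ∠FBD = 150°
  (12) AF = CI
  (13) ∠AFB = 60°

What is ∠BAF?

From the given relations: AF = CI = 14.
Step 1: By the law of cosines on triangle AFB: AB² = 14² + 7² − 2·14·7·cos(60°) = 147, so AB = 7·√3.
Step 2: By the inverse law of cosines on triangle BAF: cos(∠BAF) = ((7·√3)² + 14² − 7²) / (2·7·√3·14) = 294/339.48 = 0.866, so ∠BAF = 30°.

Therefore, the measure of angle ∠BAF = 30°.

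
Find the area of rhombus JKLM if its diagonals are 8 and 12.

Area of a rhombus = (d1 * d2) / 2
Area = (8 * 12) / 2
Area = 96 / 2
Area = 48

48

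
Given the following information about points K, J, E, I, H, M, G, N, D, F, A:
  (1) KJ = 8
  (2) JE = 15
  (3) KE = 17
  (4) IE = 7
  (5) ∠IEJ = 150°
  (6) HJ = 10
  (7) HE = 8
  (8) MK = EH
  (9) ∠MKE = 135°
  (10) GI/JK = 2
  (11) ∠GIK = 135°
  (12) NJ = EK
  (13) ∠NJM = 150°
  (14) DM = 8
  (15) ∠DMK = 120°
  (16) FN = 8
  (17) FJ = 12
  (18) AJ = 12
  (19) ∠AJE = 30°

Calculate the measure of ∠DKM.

From the given relations: MK = EH = 8.
Step 1: By the law of cosines on triangle KMD: KD² = 8² + 8² − 2·8·8·cos(120°) = 192, so KD = 8·√3.
Step 2: By the inverse law of cosines on triangle DKM: cos(∠DKM) = ((8·√3)² + 8² − 8²) / (2·8·√3·8) = 192/221.7 = 0.866, so ∠DKM = 30°.

Therefore, the measure of angle ∠DKM = 30°.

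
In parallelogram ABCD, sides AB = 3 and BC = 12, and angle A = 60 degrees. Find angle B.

Consecutive angles are supplementary: angle B = 180 - 60 = 120 degrees.

120 degrees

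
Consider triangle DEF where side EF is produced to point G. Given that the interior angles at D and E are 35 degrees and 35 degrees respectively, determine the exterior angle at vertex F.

By the exterior angle theorem, an exterior angle of a triangle equals the sum of the two remote interior angles.
Exterior angle = angle D + angle E
Exterior angle = 35 + 35 = 70 degrees

70 degrees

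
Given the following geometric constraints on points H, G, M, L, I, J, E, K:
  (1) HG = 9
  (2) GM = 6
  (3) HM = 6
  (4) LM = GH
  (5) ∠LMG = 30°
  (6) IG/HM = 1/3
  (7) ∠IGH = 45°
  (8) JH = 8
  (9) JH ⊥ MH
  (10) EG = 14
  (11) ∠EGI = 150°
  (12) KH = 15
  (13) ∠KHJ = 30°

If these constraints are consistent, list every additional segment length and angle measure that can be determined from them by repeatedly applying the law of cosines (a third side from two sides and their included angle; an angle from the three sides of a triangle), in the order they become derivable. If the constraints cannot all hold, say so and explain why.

The constraints are consistent. Derivable facts, in order:
After 1 step:
- GL ≈ 4.84
- HI ≈ 7.72
- IE ≈ 15.76
- JK ≈ 9.01
- MJ = 10
- ∠GHM = 41.41°
- ∠GMH = 97.18°
- ∠HGM = 41.41°
After 2 steps:
- ∠EIG = 26.36°
- ∠GEI = 3.64°
- ∠GHI = 10.56°
- ∠GIH = 124.44°
- ∠GLM = 38.26°
- ∠HJK = 123.64°
- ∠HJM = 36.87°
- ∠HKJ = 26.36°
- ∠HMJ = 53.13°
- ∠LGM = 111.74°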